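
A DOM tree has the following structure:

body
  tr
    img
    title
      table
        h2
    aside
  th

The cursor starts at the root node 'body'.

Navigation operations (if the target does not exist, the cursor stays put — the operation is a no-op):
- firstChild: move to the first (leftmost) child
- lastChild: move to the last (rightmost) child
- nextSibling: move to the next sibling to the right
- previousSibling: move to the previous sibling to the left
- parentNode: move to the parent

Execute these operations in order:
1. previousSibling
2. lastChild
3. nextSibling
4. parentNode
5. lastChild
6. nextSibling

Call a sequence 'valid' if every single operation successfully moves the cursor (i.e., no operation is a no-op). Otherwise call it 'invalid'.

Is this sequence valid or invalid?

After 1 (previousSibling): body (no-op, stayed)
After 2 (lastChild): th
After 3 (nextSibling): th (no-op, stayed)
After 4 (parentNode): body
After 5 (lastChild): th
After 6 (nextSibling): th (no-op, stayed)

Answer: invalid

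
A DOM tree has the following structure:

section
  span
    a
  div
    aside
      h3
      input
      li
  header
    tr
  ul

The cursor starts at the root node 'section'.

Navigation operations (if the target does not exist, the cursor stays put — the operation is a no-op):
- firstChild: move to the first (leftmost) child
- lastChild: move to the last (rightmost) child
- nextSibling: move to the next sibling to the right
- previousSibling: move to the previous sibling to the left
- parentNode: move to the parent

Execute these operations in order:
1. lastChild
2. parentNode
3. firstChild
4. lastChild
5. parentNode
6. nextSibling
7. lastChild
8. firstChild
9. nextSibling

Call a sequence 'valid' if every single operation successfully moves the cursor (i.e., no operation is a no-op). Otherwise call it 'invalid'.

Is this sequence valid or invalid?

Answer: valid

Derivation:
After 1 (lastChild): ul
After 2 (parentNode): section
After 3 (firstChild): span
After 4 (lastChild): a
After 5 (parentNode): span
After 6 (nextSibling): div
After 7 (lastChild): aside
After 8 (firstChild): h3
After 9 (nextSibling): input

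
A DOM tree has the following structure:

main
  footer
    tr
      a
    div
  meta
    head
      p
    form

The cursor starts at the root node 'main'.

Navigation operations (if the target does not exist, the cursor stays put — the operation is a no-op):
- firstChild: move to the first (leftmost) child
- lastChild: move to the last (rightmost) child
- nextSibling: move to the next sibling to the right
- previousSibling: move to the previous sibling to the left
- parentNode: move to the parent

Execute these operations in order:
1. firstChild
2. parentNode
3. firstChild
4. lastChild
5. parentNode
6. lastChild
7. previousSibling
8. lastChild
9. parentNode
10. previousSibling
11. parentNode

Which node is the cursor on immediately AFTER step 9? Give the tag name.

Answer: tr

Derivation:
After 1 (firstChild): footer
After 2 (parentNode): main
After 3 (firstChild): footer
After 4 (lastChild): div
After 5 (parentNode): footer
After 6 (lastChild): div
After 7 (previousSibling): tr
After 8 (lastChild): a
After 9 (parentNode): tr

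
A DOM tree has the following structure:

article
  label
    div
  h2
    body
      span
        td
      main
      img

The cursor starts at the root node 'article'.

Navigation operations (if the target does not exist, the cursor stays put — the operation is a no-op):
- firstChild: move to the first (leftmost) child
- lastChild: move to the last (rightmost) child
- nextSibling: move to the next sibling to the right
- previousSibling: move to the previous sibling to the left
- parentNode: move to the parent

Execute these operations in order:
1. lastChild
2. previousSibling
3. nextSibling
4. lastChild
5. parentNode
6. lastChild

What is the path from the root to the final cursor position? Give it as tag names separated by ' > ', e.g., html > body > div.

After 1 (lastChild): h2
After 2 (previousSibling): label
After 3 (nextSibling): h2
After 4 (lastChild): body
After 5 (parentNode): h2
After 6 (lastChild): body

Answer: article > h2 > body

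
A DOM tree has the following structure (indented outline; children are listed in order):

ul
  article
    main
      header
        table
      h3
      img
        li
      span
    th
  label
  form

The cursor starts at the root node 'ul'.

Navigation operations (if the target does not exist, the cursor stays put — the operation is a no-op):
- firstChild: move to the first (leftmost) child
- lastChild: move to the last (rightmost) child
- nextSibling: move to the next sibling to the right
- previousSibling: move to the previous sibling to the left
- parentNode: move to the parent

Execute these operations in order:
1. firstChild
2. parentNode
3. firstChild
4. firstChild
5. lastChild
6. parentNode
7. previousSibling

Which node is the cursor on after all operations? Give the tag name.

Answer: main

Derivation:
After 1 (firstChild): article
After 2 (parentNode): ul
After 3 (firstChild): article
After 4 (firstChild): main
After 5 (lastChild): span
After 6 (parentNode): main
After 7 (previousSibling): main (no-op, stayed)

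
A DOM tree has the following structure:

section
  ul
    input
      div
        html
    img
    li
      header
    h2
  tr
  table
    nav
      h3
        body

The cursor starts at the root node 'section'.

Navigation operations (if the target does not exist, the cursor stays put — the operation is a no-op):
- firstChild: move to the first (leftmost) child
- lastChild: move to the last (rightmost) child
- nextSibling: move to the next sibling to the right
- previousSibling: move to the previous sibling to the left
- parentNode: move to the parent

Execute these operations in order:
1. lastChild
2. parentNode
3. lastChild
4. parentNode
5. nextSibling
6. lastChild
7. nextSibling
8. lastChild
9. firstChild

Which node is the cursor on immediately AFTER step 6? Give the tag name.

Answer: table

Derivation:
After 1 (lastChild): table
After 2 (parentNode): section
After 3 (lastChild): table
After 4 (parentNode): section
After 5 (nextSibling): section (no-op, stayed)
After 6 (lastChild): table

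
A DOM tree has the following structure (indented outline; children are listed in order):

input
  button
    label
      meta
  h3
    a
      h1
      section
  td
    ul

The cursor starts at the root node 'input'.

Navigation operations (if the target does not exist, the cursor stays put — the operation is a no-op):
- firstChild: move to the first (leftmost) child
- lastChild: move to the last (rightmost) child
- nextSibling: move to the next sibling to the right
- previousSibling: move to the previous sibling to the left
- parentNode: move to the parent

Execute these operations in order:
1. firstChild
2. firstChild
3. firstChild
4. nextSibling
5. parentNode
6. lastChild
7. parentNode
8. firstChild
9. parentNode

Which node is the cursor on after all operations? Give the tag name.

Answer: label

Derivation:
After 1 (firstChild): button
After 2 (firstChild): label
After 3 (firstChild): meta
After 4 (nextSibling): meta (no-op, stayed)
After 5 (parentNode): label
After 6 (lastChild): meta
After 7 (parentNode): label
After 8 (firstChild): meta
After 9 (parentNode): label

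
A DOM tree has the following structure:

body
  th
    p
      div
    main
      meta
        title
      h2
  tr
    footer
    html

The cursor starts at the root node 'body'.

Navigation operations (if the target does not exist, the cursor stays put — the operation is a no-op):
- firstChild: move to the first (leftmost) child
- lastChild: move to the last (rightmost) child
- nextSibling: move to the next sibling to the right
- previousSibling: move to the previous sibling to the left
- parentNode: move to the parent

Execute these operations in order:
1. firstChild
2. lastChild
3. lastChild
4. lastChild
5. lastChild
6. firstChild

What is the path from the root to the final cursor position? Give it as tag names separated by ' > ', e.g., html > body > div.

After 1 (firstChild): th
After 2 (lastChild): main
After 3 (lastChild): h2
After 4 (lastChild): h2 (no-op, stayed)
After 5 (lastChild): h2 (no-op, stayed)
After 6 (firstChild): h2 (no-op, stayed)

Answer: body > th > main > h2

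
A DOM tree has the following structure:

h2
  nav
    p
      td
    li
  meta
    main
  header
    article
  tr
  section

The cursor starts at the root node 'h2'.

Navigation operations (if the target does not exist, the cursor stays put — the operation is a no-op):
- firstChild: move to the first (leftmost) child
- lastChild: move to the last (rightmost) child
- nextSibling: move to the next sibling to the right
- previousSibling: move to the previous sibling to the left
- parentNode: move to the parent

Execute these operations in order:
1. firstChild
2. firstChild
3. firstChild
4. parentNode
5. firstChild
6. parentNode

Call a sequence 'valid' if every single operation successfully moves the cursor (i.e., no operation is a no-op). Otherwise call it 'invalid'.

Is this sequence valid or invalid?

After 1 (firstChild): nav
After 2 (firstChild): p
After 3 (firstChild): td
After 4 (parentNode): p
After 5 (firstChild): td
After 6 (parentNode): p

Answer: valid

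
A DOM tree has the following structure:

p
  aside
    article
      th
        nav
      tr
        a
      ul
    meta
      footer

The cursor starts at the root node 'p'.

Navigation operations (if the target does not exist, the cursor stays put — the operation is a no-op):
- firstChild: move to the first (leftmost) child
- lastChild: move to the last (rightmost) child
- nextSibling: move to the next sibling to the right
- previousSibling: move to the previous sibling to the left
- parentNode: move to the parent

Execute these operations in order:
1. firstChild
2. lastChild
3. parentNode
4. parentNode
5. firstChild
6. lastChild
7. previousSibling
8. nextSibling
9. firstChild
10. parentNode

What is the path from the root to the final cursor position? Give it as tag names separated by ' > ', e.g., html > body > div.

Answer: p > aside > meta

Derivation:
After 1 (firstChild): aside
After 2 (lastChild): meta
After 3 (parentNode): aside
After 4 (parentNode): p
After 5 (firstChild): aside
After 6 (lastChild): meta
After 7 (previousSibling): article
After 8 (nextSibling): meta
After 9 (firstChild): footer
After 10 (parentNode): meta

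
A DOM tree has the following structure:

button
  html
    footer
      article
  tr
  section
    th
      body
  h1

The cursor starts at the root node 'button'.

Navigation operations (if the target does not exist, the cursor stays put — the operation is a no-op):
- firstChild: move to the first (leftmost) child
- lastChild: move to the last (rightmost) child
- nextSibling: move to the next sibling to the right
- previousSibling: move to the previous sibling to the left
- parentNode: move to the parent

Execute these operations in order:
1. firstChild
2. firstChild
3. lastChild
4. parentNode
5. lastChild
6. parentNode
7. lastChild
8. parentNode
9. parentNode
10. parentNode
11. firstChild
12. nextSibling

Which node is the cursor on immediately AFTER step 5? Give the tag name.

Answer: article

Derivation:
After 1 (firstChild): html
After 2 (firstChild): footer
After 3 (lastChild): article
After 4 (parentNode): footer
After 5 (lastChild): article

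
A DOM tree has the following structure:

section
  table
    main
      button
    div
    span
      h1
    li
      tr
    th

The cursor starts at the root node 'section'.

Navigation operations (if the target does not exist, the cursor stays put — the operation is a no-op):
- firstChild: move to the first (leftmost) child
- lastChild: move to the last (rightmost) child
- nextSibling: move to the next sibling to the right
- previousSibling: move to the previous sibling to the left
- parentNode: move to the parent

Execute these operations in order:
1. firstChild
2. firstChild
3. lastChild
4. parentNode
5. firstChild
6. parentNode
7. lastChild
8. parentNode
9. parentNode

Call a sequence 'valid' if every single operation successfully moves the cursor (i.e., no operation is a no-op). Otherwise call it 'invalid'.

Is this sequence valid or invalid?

After 1 (firstChild): table
After 2 (firstChild): main
After 3 (lastChild): button
After 4 (parentNode): main
After 5 (firstChild): button
After 6 (parentNode): main
After 7 (lastChild): button
After 8 (parentNode): main
After 9 (parentNode): table

Answer: valid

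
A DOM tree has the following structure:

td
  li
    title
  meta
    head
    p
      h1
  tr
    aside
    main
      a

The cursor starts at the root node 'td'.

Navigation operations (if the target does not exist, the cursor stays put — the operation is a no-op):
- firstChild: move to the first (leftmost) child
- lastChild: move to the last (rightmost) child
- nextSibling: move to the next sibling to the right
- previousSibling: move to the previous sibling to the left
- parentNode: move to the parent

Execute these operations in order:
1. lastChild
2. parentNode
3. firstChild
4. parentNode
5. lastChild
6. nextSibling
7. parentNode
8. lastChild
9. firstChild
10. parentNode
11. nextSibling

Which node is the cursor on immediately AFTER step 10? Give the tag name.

Answer: tr

Derivation:
After 1 (lastChild): tr
After 2 (parentNode): td
After 3 (firstChild): li
After 4 (parentNode): td
After 5 (lastChild): tr
After 6 (nextSibling): tr (no-op, stayed)
After 7 (parentNode): td
After 8 (lastChild): tr
After 9 (firstChild): aside
After 10 (parentNode): tr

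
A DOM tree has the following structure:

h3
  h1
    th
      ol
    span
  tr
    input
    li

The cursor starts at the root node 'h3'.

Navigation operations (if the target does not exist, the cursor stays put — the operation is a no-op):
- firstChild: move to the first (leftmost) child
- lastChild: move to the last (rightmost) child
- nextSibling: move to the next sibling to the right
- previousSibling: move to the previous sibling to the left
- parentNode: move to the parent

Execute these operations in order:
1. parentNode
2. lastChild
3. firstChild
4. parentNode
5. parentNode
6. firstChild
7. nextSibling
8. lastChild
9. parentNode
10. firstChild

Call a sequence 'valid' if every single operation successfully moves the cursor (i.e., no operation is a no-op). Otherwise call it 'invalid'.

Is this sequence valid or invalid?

Answer: invalid

Derivation:
After 1 (parentNode): h3 (no-op, stayed)
After 2 (lastChild): tr
After 3 (firstChild): input
After 4 (parentNode): tr
After 5 (parentNode): h3
After 6 (firstChild): h1
After 7 (nextSibling): tr
After 8 (lastChild): li
After 9 (parentNode): tr
After 10 (firstChild): input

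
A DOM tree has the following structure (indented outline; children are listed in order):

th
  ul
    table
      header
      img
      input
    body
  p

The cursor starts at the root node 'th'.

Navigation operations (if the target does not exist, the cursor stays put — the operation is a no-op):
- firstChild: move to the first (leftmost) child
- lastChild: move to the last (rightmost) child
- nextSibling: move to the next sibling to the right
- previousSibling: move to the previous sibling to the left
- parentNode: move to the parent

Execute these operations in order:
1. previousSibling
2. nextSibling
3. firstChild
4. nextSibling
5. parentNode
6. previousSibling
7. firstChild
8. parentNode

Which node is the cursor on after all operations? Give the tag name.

After 1 (previousSibling): th (no-op, stayed)
After 2 (nextSibling): th (no-op, stayed)
After 3 (firstChild): ul
After 4 (nextSibling): p
After 5 (parentNode): th
After 6 (previousSibling): th (no-op, stayed)
After 7 (firstChild): ul
After 8 (parentNode): th

Answer: th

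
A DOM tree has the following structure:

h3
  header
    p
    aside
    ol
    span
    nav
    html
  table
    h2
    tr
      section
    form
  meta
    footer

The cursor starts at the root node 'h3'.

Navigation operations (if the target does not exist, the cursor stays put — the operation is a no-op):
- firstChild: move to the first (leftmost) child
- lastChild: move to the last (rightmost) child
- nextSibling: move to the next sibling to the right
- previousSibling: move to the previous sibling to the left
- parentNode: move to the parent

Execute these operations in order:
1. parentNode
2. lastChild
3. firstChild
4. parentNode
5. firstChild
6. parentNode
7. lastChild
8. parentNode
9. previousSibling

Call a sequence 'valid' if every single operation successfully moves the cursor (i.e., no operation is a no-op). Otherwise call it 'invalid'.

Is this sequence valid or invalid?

After 1 (parentNode): h3 (no-op, stayed)
After 2 (lastChild): meta
After 3 (firstChild): footer
After 4 (parentNode): meta
After 5 (firstChild): footer
After 6 (parentNode): meta
After 7 (lastChild): footer
After 8 (parentNode): meta
After 9 (previousSibling): table

Answer: invalid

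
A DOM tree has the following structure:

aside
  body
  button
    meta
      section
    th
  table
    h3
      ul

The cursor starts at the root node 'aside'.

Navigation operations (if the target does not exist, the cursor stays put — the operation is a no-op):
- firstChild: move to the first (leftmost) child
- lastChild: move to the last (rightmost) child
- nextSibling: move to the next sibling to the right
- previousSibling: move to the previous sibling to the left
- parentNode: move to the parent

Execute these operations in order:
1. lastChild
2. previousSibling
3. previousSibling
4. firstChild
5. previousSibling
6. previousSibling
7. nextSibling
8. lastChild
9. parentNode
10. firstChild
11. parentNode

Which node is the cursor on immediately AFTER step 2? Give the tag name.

After 1 (lastChild): table
After 2 (previousSibling): button

Answer: button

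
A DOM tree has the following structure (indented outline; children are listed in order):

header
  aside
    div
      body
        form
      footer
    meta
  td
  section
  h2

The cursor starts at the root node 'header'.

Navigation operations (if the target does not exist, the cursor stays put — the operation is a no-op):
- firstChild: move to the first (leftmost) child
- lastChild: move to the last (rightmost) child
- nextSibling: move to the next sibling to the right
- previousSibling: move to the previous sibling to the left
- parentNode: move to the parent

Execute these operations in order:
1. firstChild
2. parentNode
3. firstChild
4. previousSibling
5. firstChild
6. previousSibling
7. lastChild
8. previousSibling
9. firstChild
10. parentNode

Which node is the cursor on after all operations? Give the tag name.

After 1 (firstChild): aside
After 2 (parentNode): header
After 3 (firstChild): aside
After 4 (previousSibling): aside (no-op, stayed)
After 5 (firstChild): div
After 6 (previousSibling): div (no-op, stayed)
After 7 (lastChild): footer
After 8 (previousSibling): body
After 9 (firstChild): form
After 10 (parentNode): body

Answer: body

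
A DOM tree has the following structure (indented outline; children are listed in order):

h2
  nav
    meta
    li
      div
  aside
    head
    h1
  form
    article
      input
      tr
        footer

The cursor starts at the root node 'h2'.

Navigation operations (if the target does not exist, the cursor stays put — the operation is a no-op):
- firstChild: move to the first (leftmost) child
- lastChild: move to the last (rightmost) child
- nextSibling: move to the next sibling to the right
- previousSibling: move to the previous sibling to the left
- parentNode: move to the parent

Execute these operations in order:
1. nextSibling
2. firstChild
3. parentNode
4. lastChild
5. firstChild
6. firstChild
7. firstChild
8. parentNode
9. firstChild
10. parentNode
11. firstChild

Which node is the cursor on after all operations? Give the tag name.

Answer: input

Derivation:
After 1 (nextSibling): h2 (no-op, stayed)
After 2 (firstChild): nav
After 3 (parentNode): h2
After 4 (lastChild): form
After 5 (firstChild): article
After 6 (firstChild): input
After 7 (firstChild): input (no-op, stayed)
After 8 (parentNode): article
After 9 (firstChild): input
After 10 (parentNode): article
After 11 (firstChild): input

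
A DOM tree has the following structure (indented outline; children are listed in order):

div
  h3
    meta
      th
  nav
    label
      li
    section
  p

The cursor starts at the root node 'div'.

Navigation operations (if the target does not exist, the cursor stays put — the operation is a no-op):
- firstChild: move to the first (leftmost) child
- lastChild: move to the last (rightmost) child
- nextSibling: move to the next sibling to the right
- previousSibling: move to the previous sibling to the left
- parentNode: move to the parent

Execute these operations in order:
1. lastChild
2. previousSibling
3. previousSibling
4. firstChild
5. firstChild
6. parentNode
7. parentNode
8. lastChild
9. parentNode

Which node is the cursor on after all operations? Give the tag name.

Answer: h3

Derivation:
After 1 (lastChild): p
After 2 (previousSibling): nav
After 3 (previousSibling): h3
After 4 (firstChild): meta
After 5 (firstChild): th
After 6 (parentNode): meta
After 7 (parentNode): h3
After 8 (lastChild): meta
After 9 (parentNode): h3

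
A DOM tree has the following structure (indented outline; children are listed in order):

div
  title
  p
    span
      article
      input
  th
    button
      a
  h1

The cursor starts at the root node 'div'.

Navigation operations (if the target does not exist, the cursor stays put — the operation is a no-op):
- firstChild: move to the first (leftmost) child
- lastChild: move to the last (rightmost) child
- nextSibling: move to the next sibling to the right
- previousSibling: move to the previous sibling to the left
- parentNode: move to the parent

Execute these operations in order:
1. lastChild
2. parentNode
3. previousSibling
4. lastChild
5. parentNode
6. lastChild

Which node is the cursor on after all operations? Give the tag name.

Answer: h1

Derivation:
After 1 (lastChild): h1
After 2 (parentNode): div
After 3 (previousSibling): div (no-op, stayed)
After 4 (lastChild): h1
After 5 (parentNode): div
After 6 (lastChild): h1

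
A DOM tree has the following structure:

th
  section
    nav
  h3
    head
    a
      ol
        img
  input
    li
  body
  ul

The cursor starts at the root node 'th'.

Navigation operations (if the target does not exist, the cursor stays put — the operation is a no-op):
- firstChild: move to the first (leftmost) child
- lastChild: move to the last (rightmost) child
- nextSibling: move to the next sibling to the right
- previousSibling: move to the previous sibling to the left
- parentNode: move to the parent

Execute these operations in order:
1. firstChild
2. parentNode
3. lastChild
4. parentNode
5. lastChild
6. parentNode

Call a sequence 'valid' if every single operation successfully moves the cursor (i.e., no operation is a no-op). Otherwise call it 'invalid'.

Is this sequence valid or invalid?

After 1 (firstChild): section
After 2 (parentNode): th
After 3 (lastChild): ul
After 4 (parentNode): th
After 5 (lastChild): ul
After 6 (parentNode): th

Answer: valid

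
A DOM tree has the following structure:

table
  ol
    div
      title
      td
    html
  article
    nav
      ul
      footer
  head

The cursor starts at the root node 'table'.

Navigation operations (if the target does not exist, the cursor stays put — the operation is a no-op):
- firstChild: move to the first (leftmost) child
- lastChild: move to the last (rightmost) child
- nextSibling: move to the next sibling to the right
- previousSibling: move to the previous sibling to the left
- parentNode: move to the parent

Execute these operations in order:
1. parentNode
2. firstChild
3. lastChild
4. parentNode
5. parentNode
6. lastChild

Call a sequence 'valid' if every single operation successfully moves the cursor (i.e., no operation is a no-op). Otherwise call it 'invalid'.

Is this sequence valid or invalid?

After 1 (parentNode): table (no-op, stayed)
After 2 (firstChild): ol
After 3 (lastChild): html
After 4 (parentNode): ol
After 5 (parentNode): table
After 6 (lastChild): head

Answer: invalid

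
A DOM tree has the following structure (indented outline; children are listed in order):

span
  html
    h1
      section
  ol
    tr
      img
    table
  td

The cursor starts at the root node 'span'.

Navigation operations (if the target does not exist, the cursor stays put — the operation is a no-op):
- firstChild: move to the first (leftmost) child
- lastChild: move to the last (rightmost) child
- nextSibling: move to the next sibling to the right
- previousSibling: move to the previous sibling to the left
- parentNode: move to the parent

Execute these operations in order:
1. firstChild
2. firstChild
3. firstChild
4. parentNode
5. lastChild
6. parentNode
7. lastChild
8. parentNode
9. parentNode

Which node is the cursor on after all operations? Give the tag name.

Answer: html

Derivation:
After 1 (firstChild): html
After 2 (firstChild): h1
After 3 (firstChild): section
After 4 (parentNode): h1
After 5 (lastChild): section
After 6 (parentNode): h1
After 7 (lastChild): section
After 8 (parentNode): h1
After 9 (parentNode): html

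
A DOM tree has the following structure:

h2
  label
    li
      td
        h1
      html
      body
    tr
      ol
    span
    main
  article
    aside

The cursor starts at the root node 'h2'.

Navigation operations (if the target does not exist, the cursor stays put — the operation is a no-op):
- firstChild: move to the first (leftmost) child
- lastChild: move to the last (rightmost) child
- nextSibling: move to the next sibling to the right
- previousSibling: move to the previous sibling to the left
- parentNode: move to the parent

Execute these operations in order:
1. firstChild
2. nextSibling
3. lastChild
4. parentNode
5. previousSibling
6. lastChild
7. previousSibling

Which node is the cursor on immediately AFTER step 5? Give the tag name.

Answer: label

Derivation:
After 1 (firstChild): label
After 2 (nextSibling): article
After 3 (lastChild): aside
After 4 (parentNode): article
After 5 (previousSibling): label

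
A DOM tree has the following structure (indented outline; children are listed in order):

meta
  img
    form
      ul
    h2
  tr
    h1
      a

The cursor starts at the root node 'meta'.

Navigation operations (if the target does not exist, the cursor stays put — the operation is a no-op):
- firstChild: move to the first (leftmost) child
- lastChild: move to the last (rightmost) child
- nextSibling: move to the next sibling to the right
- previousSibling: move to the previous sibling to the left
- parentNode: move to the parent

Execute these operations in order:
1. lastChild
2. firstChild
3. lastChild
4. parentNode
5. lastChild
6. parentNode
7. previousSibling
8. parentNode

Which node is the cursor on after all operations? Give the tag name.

Answer: tr

Derivation:
After 1 (lastChild): tr
After 2 (firstChild): h1
After 3 (lastChild): a
After 4 (parentNode): h1
After 5 (lastChild): a
After 6 (parentNode): h1
After 7 (previousSibling): h1 (no-op, stayed)
After 8 (parentNode): tr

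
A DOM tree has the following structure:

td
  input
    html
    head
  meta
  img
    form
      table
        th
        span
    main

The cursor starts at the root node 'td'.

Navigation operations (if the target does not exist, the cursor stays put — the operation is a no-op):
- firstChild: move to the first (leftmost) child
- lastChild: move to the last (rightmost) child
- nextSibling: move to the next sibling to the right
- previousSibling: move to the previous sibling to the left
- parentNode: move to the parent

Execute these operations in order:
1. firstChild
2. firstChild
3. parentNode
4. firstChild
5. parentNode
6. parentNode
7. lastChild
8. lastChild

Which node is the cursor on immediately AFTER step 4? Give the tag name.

Answer: html

Derivation:
After 1 (firstChild): input
After 2 (firstChild): html
After 3 (parentNode): input
After 4 (firstChild): html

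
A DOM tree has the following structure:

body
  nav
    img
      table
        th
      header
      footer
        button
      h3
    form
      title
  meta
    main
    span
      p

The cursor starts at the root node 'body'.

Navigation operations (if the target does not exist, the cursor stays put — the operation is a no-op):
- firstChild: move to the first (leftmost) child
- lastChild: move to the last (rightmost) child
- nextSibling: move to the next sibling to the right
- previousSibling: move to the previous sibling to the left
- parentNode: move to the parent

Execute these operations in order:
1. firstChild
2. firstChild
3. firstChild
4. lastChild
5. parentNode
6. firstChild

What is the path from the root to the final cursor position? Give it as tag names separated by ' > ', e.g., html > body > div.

Answer: body > nav > img > table > th

Derivation:
After 1 (firstChild): nav
After 2 (firstChild): img
After 3 (firstChild): table
After 4 (lastChild): th
After 5 (parentNode): table
After 6 (firstChild): th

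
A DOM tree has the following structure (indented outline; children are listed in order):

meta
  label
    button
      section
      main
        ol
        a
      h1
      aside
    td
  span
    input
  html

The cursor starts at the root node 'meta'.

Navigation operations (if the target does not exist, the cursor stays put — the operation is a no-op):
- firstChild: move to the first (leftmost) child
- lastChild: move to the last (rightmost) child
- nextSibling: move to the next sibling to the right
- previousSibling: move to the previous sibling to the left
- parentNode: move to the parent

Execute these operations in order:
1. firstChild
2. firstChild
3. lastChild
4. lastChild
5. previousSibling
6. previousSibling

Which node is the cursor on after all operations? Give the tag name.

After 1 (firstChild): label
After 2 (firstChild): button
After 3 (lastChild): aside
After 4 (lastChild): aside (no-op, stayed)
After 5 (previousSibling): h1
After 6 (previousSibling): main

Answer: main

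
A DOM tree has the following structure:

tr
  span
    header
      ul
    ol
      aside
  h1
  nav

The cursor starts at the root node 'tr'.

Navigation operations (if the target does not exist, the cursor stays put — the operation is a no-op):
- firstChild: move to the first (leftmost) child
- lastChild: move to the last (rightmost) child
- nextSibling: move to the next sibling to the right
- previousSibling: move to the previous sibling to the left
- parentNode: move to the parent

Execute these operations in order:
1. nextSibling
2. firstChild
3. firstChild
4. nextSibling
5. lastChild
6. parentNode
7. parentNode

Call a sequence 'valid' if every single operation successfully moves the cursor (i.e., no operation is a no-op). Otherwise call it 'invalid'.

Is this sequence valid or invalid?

Answer: invalid

Derivation:
After 1 (nextSibling): tr (no-op, stayed)
After 2 (firstChild): span
After 3 (firstChild): header
After 4 (nextSibling): ol
After 5 (lastChild): aside
After 6 (parentNode): ol
After 7 (parentNode): span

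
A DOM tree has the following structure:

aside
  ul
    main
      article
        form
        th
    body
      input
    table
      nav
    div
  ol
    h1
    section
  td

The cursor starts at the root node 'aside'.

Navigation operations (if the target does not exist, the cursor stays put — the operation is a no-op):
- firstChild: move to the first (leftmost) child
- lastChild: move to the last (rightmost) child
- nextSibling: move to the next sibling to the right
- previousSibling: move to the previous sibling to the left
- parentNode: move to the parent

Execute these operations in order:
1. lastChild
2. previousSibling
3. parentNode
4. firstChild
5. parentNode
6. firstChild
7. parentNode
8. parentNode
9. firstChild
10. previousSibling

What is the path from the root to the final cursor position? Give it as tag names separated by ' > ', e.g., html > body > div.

Answer: aside > ul

Derivation:
After 1 (lastChild): td
After 2 (previousSibling): ol
After 3 (parentNode): aside
After 4 (firstChild): ul
After 5 (parentNode): aside
After 6 (firstChild): ul
After 7 (parentNode): aside
After 8 (parentNode): aside (no-op, stayed)
After 9 (firstChild): ul
After 10 (previousSibling): ul (no-op, stayed)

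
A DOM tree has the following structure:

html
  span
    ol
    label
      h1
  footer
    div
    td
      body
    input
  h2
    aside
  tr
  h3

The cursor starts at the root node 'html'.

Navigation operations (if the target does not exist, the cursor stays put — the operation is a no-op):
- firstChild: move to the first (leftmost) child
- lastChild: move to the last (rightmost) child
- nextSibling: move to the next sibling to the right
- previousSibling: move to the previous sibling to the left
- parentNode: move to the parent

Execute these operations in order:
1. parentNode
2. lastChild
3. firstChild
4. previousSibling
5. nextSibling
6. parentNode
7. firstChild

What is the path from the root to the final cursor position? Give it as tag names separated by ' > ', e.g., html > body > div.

After 1 (parentNode): html (no-op, stayed)
After 2 (lastChild): h3
After 3 (firstChild): h3 (no-op, stayed)
After 4 (previousSibling): tr
After 5 (nextSibling): h3
After 6 (parentNode): html
After 7 (firstChild): span

Answer: html > span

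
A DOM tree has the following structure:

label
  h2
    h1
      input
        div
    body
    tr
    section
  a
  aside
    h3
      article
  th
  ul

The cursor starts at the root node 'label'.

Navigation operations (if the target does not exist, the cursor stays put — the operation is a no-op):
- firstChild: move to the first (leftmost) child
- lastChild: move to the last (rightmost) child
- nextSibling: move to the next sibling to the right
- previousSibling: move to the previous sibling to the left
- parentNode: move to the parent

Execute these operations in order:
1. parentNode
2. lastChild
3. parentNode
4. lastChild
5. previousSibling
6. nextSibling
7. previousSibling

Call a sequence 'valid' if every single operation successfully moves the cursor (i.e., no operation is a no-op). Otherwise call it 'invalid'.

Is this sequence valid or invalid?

Answer: invalid

Derivation:
After 1 (parentNode): label (no-op, stayed)
After 2 (lastChild): ul
After 3 (parentNode): label
After 4 (lastChild): ul
After 5 (previousSibling): th
After 6 (nextSibling): ul
After 7 (previousSibling): th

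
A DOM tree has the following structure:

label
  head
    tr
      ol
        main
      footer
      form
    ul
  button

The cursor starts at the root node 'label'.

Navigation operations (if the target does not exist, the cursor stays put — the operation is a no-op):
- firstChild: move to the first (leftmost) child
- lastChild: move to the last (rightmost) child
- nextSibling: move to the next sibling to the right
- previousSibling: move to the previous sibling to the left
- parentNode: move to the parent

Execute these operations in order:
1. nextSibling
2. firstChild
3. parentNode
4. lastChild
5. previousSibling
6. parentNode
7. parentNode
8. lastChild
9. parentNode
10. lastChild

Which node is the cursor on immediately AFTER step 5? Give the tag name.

After 1 (nextSibling): label (no-op, stayed)
After 2 (firstChild): head
After 3 (parentNode): label
After 4 (lastChild): button
After 5 (previousSibling): head

Answer: head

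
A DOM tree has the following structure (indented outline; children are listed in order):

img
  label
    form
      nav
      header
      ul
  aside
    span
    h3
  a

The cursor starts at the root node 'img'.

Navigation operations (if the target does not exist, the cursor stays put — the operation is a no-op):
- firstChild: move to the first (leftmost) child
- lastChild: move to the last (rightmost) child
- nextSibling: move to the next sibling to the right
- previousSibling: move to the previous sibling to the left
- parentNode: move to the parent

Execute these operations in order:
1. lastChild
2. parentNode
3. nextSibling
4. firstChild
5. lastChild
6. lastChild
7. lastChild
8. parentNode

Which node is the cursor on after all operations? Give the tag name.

After 1 (lastChild): a
After 2 (parentNode): img
After 3 (nextSibling): img (no-op, stayed)
After 4 (firstChild): label
After 5 (lastChild): form
After 6 (lastChild): ul
After 7 (lastChild): ul (no-op, stayed)
After 8 (parentNode): form

Answer: form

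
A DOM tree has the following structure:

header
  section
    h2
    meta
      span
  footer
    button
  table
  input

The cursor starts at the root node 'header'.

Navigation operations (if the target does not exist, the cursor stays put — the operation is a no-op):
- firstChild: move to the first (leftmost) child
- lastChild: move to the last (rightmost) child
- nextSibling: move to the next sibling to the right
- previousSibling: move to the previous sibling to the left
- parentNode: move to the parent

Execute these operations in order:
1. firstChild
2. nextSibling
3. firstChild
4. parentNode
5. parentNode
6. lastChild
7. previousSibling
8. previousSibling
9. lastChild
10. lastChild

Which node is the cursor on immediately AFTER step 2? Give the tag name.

After 1 (firstChild): section
After 2 (nextSibling): footer

Answer: footer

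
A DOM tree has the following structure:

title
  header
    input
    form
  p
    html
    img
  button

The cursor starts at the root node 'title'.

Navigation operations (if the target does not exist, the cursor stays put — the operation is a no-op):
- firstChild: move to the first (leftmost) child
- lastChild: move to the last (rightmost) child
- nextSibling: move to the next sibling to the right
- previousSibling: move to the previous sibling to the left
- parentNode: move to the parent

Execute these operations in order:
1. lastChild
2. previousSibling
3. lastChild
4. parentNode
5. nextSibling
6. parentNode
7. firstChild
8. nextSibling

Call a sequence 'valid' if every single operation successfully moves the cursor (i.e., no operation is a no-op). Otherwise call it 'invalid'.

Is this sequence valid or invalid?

After 1 (lastChild): button
After 2 (previousSibling): p
After 3 (lastChild): img
After 4 (parentNode): p
After 5 (nextSibling): button
After 6 (parentNode): title
After 7 (firstChild): header
After 8 (nextSibling): p

Answer: valid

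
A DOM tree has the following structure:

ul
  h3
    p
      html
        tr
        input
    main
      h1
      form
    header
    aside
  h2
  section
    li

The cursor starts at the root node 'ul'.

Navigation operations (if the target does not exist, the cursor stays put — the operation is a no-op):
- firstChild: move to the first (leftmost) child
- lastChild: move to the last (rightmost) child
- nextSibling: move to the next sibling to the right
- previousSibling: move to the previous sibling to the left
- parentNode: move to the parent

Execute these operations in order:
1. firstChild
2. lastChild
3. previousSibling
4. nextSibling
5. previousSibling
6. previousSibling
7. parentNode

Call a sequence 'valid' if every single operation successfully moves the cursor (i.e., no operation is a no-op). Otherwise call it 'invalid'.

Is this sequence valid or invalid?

After 1 (firstChild): h3
After 2 (lastChild): aside
After 3 (previousSibling): header
After 4 (nextSibling): aside
After 5 (previousSibling): header
After 6 (previousSibling): main
After 7 (parentNode): h3

Answer: valid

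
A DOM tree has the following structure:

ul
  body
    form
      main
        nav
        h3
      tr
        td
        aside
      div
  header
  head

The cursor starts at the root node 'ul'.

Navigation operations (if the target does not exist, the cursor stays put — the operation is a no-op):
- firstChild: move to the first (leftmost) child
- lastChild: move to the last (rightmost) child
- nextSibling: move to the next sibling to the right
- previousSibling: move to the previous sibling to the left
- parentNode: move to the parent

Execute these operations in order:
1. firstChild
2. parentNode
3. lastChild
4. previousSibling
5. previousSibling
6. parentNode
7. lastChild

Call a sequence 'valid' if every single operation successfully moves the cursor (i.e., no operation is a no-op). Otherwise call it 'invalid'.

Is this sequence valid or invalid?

Answer: valid

Derivation:
After 1 (firstChild): body
After 2 (parentNode): ul
After 3 (lastChild): head
After 4 (previousSibling): header
After 5 (previousSibling): body
After 6 (parentNode): ul
After 7 (lastChild): head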